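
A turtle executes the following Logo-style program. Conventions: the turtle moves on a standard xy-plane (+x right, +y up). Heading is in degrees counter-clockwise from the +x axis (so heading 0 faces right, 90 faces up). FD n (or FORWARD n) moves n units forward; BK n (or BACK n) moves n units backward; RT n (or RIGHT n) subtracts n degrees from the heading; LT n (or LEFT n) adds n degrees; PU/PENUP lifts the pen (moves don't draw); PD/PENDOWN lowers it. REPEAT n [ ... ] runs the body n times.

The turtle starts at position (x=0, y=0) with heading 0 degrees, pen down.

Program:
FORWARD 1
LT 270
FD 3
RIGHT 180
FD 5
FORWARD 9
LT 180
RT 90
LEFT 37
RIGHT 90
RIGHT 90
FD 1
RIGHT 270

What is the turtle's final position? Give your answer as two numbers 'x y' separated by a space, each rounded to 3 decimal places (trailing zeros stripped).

Answer: 1.799 11.602

Derivation:
Executing turtle program step by step:
Start: pos=(0,0), heading=0, pen down
FD 1: (0,0) -> (1,0) [heading=0, draw]
LT 270: heading 0 -> 270
FD 3: (1,0) -> (1,-3) [heading=270, draw]
RT 180: heading 270 -> 90
FD 5: (1,-3) -> (1,2) [heading=90, draw]
FD 9: (1,2) -> (1,11) [heading=90, draw]
LT 180: heading 90 -> 270
RT 90: heading 270 -> 180
LT 37: heading 180 -> 217
RT 90: heading 217 -> 127
RT 90: heading 127 -> 37
FD 1: (1,11) -> (1.799,11.602) [heading=37, draw]
RT 270: heading 37 -> 127
Final: pos=(1.799,11.602), heading=127, 5 segment(s) drawn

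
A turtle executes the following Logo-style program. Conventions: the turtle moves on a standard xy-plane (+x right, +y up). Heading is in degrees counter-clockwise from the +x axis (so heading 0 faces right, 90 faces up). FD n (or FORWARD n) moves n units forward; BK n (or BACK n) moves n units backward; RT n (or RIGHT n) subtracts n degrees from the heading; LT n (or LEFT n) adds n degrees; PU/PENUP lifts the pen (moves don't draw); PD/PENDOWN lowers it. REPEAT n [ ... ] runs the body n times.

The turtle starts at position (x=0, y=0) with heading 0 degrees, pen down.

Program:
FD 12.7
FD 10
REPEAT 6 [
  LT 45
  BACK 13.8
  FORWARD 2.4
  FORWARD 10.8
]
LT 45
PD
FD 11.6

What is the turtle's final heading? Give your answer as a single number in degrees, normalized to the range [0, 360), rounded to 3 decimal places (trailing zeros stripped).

Answer: 315

Derivation:
Executing turtle program step by step:
Start: pos=(0,0), heading=0, pen down
FD 12.7: (0,0) -> (12.7,0) [heading=0, draw]
FD 10: (12.7,0) -> (22.7,0) [heading=0, draw]
REPEAT 6 [
  -- iteration 1/6 --
  LT 45: heading 0 -> 45
  BK 13.8: (22.7,0) -> (12.942,-9.758) [heading=45, draw]
  FD 2.4: (12.942,-9.758) -> (14.639,-8.061) [heading=45, draw]
  FD 10.8: (14.639,-8.061) -> (22.276,-0.424) [heading=45, draw]
  -- iteration 2/6 --
  LT 45: heading 45 -> 90
  BK 13.8: (22.276,-0.424) -> (22.276,-14.224) [heading=90, draw]
  FD 2.4: (22.276,-14.224) -> (22.276,-11.824) [heading=90, draw]
  FD 10.8: (22.276,-11.824) -> (22.276,-1.024) [heading=90, draw]
  -- iteration 3/6 --
  LT 45: heading 90 -> 135
  BK 13.8: (22.276,-1.024) -> (32.034,-10.782) [heading=135, draw]
  FD 2.4: (32.034,-10.782) -> (30.337,-9.085) [heading=135, draw]
  FD 10.8: (30.337,-9.085) -> (22.7,-1.449) [heading=135, draw]
  -- iteration 4/6 --
  LT 45: heading 135 -> 180
  BK 13.8: (22.7,-1.449) -> (36.5,-1.449) [heading=180, draw]
  FD 2.4: (36.5,-1.449) -> (34.1,-1.449) [heading=180, draw]
  FD 10.8: (34.1,-1.449) -> (23.3,-1.449) [heading=180, draw]
  -- iteration 5/6 --
  LT 45: heading 180 -> 225
  BK 13.8: (23.3,-1.449) -> (33.058,8.31) [heading=225, draw]
  FD 2.4: (33.058,8.31) -> (31.361,6.612) [heading=225, draw]
  FD 10.8: (31.361,6.612) -> (23.724,-1.024) [heading=225, draw]
  -- iteration 6/6 --
  LT 45: heading 225 -> 270
  BK 13.8: (23.724,-1.024) -> (23.724,12.776) [heading=270, draw]
  FD 2.4: (23.724,12.776) -> (23.724,10.376) [heading=270, draw]
  FD 10.8: (23.724,10.376) -> (23.724,-0.424) [heading=270, draw]
]
LT 45: heading 270 -> 315
PD: pen down
FD 11.6: (23.724,-0.424) -> (31.927,-8.627) [heading=315, draw]
Final: pos=(31.927,-8.627), heading=315, 21 segment(s) drawn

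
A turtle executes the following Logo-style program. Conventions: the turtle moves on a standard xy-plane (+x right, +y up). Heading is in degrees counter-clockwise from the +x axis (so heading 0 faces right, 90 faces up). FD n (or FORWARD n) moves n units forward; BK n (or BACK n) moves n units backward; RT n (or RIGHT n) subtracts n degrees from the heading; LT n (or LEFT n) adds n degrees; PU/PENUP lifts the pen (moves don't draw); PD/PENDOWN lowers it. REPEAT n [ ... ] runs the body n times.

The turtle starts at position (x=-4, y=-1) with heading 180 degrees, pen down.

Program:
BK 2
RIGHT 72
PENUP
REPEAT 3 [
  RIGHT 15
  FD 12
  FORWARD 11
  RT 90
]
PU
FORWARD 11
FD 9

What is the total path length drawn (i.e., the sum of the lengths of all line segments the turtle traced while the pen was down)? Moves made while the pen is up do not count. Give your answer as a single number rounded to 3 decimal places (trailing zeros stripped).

Executing turtle program step by step:
Start: pos=(-4,-1), heading=180, pen down
BK 2: (-4,-1) -> (-2,-1) [heading=180, draw]
RT 72: heading 180 -> 108
PU: pen up
REPEAT 3 [
  -- iteration 1/3 --
  RT 15: heading 108 -> 93
  FD 12: (-2,-1) -> (-2.628,10.984) [heading=93, move]
  FD 11: (-2.628,10.984) -> (-3.204,21.968) [heading=93, move]
  RT 90: heading 93 -> 3
  -- iteration 2/3 --
  RT 15: heading 3 -> 348
  FD 12: (-3.204,21.968) -> (8.534,19.474) [heading=348, move]
  FD 11: (8.534,19.474) -> (19.294,17.187) [heading=348, move]
  RT 90: heading 348 -> 258
  -- iteration 3/3 --
  RT 15: heading 258 -> 243
  FD 12: (19.294,17.187) -> (13.846,6.494) [heading=243, move]
  FD 11: (13.846,6.494) -> (8.852,-3.307) [heading=243, move]
  RT 90: heading 243 -> 153
]
PU: pen up
FD 11: (8.852,-3.307) -> (-0.949,1.687) [heading=153, move]
FD 9: (-0.949,1.687) -> (-8.968,5.773) [heading=153, move]
Final: pos=(-8.968,5.773), heading=153, 1 segment(s) drawn

Segment lengths:
  seg 1: (-4,-1) -> (-2,-1), length = 2
Total = 2

Answer: 2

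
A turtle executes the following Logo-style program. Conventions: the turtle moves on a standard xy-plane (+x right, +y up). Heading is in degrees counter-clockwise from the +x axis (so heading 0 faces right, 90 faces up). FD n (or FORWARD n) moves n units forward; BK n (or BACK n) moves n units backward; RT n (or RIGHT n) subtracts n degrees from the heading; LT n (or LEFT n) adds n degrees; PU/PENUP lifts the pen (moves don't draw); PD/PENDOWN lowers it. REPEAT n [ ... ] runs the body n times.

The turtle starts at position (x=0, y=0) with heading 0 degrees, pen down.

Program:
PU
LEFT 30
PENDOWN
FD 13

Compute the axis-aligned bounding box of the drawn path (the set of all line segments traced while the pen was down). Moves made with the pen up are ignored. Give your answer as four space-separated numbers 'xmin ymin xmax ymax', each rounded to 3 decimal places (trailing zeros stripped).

Executing turtle program step by step:
Start: pos=(0,0), heading=0, pen down
PU: pen up
LT 30: heading 0 -> 30
PD: pen down
FD 13: (0,0) -> (11.258,6.5) [heading=30, draw]
Final: pos=(11.258,6.5), heading=30, 1 segment(s) drawn

Segment endpoints: x in {0, 11.258}, y in {0, 6.5}
xmin=0, ymin=0, xmax=11.258, ymax=6.5

Answer: 0 0 11.258 6.5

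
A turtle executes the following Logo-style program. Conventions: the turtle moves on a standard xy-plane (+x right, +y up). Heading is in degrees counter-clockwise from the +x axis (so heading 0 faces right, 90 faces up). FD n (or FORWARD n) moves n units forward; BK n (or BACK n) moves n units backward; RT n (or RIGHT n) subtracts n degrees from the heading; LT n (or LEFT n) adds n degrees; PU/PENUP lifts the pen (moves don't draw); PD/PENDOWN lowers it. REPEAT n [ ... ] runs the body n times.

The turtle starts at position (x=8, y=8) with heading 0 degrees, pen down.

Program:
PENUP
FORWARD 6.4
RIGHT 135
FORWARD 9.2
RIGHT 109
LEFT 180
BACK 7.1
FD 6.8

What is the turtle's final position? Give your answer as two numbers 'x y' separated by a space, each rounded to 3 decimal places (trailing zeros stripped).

Answer: 7.763 1.764

Derivation:
Executing turtle program step by step:
Start: pos=(8,8), heading=0, pen down
PU: pen up
FD 6.4: (8,8) -> (14.4,8) [heading=0, move]
RT 135: heading 0 -> 225
FD 9.2: (14.4,8) -> (7.895,1.495) [heading=225, move]
RT 109: heading 225 -> 116
LT 180: heading 116 -> 296
BK 7.1: (7.895,1.495) -> (4.782,7.876) [heading=296, move]
FD 6.8: (4.782,7.876) -> (7.763,1.764) [heading=296, move]
Final: pos=(7.763,1.764), heading=296, 0 segment(s) drawn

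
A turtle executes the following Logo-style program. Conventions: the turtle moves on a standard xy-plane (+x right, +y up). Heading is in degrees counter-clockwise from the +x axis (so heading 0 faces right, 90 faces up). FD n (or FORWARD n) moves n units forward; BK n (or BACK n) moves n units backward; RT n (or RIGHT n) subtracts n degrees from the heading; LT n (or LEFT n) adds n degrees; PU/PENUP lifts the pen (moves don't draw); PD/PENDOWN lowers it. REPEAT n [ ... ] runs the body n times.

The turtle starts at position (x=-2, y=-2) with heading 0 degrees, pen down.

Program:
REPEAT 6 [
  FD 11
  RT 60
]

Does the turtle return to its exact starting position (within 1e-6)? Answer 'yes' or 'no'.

Answer: yes

Derivation:
Executing turtle program step by step:
Start: pos=(-2,-2), heading=0, pen down
REPEAT 6 [
  -- iteration 1/6 --
  FD 11: (-2,-2) -> (9,-2) [heading=0, draw]
  RT 60: heading 0 -> 300
  -- iteration 2/6 --
  FD 11: (9,-2) -> (14.5,-11.526) [heading=300, draw]
  RT 60: heading 300 -> 240
  -- iteration 3/6 --
  FD 11: (14.5,-11.526) -> (9,-21.053) [heading=240, draw]
  RT 60: heading 240 -> 180
  -- iteration 4/6 --
  FD 11: (9,-21.053) -> (-2,-21.053) [heading=180, draw]
  RT 60: heading 180 -> 120
  -- iteration 5/6 --
  FD 11: (-2,-21.053) -> (-7.5,-11.526) [heading=120, draw]
  RT 60: heading 120 -> 60
  -- iteration 6/6 --
  FD 11: (-7.5,-11.526) -> (-2,-2) [heading=60, draw]
  RT 60: heading 60 -> 0
]
Final: pos=(-2,-2), heading=0, 6 segment(s) drawn

Start position: (-2, -2)
Final position: (-2, -2)
Distance = 0; < 1e-6 -> CLOSED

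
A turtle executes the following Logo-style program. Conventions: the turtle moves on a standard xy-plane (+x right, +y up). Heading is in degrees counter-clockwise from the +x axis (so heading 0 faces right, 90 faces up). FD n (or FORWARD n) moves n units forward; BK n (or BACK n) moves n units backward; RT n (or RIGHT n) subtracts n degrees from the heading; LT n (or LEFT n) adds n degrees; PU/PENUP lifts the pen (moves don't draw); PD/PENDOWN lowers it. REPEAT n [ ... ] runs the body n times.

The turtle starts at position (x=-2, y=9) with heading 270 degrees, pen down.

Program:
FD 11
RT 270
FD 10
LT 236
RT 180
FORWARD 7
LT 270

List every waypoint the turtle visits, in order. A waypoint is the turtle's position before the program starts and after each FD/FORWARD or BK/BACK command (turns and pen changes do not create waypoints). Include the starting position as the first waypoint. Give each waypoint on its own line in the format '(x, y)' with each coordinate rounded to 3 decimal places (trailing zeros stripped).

Executing turtle program step by step:
Start: pos=(-2,9), heading=270, pen down
FD 11: (-2,9) -> (-2,-2) [heading=270, draw]
RT 270: heading 270 -> 0
FD 10: (-2,-2) -> (8,-2) [heading=0, draw]
LT 236: heading 0 -> 236
RT 180: heading 236 -> 56
FD 7: (8,-2) -> (11.914,3.803) [heading=56, draw]
LT 270: heading 56 -> 326
Final: pos=(11.914,3.803), heading=326, 3 segment(s) drawn
Waypoints (4 total):
(-2, 9)
(-2, -2)
(8, -2)
(11.914, 3.803)

Answer: (-2, 9)
(-2, -2)
(8, -2)
(11.914, 3.803)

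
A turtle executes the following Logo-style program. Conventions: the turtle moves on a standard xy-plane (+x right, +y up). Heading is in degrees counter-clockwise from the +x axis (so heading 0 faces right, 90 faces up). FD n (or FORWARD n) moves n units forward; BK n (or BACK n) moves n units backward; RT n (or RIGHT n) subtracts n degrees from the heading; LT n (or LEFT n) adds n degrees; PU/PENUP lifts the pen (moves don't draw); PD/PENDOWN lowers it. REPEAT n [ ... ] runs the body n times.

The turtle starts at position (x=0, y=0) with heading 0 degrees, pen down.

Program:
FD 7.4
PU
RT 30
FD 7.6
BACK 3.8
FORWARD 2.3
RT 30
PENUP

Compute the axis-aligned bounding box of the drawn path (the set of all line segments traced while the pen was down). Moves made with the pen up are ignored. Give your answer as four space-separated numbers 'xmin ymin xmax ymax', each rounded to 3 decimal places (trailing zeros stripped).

Answer: 0 0 7.4 0

Derivation:
Executing turtle program step by step:
Start: pos=(0,0), heading=0, pen down
FD 7.4: (0,0) -> (7.4,0) [heading=0, draw]
PU: pen up
RT 30: heading 0 -> 330
FD 7.6: (7.4,0) -> (13.982,-3.8) [heading=330, move]
BK 3.8: (13.982,-3.8) -> (10.691,-1.9) [heading=330, move]
FD 2.3: (10.691,-1.9) -> (12.683,-3.05) [heading=330, move]
RT 30: heading 330 -> 300
PU: pen up
Final: pos=(12.683,-3.05), heading=300, 1 segment(s) drawn

Segment endpoints: x in {0, 7.4}, y in {0}
xmin=0, ymin=0, xmax=7.4, ymax=0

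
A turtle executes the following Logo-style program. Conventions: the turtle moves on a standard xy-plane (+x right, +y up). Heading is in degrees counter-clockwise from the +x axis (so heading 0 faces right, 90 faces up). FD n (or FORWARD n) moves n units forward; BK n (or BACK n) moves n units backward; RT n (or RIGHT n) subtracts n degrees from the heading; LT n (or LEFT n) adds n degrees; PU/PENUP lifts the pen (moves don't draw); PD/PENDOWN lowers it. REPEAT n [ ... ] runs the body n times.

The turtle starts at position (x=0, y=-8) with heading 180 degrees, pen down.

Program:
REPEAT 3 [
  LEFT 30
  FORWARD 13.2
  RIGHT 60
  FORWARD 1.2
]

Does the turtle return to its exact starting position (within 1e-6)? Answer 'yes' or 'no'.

Executing turtle program step by step:
Start: pos=(0,-8), heading=180, pen down
REPEAT 3 [
  -- iteration 1/3 --
  LT 30: heading 180 -> 210
  FD 13.2: (0,-8) -> (-11.432,-14.6) [heading=210, draw]
  RT 60: heading 210 -> 150
  FD 1.2: (-11.432,-14.6) -> (-12.471,-14) [heading=150, draw]
  -- iteration 2/3 --
  LT 30: heading 150 -> 180
  FD 13.2: (-12.471,-14) -> (-25.671,-14) [heading=180, draw]
  RT 60: heading 180 -> 120
  FD 1.2: (-25.671,-14) -> (-26.271,-12.961) [heading=120, draw]
  -- iteration 3/3 --
  LT 30: heading 120 -> 150
  FD 13.2: (-26.271,-12.961) -> (-37.702,-6.361) [heading=150, draw]
  RT 60: heading 150 -> 90
  FD 1.2: (-37.702,-6.361) -> (-37.702,-5.161) [heading=90, draw]
]
Final: pos=(-37.702,-5.161), heading=90, 6 segment(s) drawn

Start position: (0, -8)
Final position: (-37.702, -5.161)
Distance = 37.809; >= 1e-6 -> NOT closed

Answer: no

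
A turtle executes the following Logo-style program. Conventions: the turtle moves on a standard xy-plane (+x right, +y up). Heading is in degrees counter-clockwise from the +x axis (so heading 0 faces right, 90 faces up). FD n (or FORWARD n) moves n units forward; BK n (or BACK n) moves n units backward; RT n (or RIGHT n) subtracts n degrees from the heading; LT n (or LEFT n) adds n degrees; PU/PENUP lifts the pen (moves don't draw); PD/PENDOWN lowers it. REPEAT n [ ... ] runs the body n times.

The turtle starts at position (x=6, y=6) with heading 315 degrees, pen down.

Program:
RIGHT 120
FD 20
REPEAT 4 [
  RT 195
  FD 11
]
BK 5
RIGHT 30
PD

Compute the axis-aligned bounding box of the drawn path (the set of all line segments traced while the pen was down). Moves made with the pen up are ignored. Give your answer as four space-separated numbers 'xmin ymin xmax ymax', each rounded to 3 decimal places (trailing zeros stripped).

Answer: -13.319 -1.829 6 6

Derivation:
Executing turtle program step by step:
Start: pos=(6,6), heading=315, pen down
RT 120: heading 315 -> 195
FD 20: (6,6) -> (-13.319,0.824) [heading=195, draw]
REPEAT 4 [
  -- iteration 1/4 --
  RT 195: heading 195 -> 0
  FD 11: (-13.319,0.824) -> (-2.319,0.824) [heading=0, draw]
  -- iteration 2/4 --
  RT 195: heading 0 -> 165
  FD 11: (-2.319,0.824) -> (-12.944,3.671) [heading=165, draw]
  -- iteration 3/4 --
  RT 195: heading 165 -> 330
  FD 11: (-12.944,3.671) -> (-3.417,-1.829) [heading=330, draw]
  -- iteration 4/4 --
  RT 195: heading 330 -> 135
  FD 11: (-3.417,-1.829) -> (-11.196,5.949) [heading=135, draw]
]
BK 5: (-11.196,5.949) -> (-7.66,2.413) [heading=135, draw]
RT 30: heading 135 -> 105
PD: pen down
Final: pos=(-7.66,2.413), heading=105, 6 segment(s) drawn

Segment endpoints: x in {-13.319, -12.944, -11.196, -7.66, -3.417, -2.319, 6}, y in {-1.829, 0.824, 2.413, 3.671, 5.949, 6}
xmin=-13.319, ymin=-1.829, xmax=6, ymax=6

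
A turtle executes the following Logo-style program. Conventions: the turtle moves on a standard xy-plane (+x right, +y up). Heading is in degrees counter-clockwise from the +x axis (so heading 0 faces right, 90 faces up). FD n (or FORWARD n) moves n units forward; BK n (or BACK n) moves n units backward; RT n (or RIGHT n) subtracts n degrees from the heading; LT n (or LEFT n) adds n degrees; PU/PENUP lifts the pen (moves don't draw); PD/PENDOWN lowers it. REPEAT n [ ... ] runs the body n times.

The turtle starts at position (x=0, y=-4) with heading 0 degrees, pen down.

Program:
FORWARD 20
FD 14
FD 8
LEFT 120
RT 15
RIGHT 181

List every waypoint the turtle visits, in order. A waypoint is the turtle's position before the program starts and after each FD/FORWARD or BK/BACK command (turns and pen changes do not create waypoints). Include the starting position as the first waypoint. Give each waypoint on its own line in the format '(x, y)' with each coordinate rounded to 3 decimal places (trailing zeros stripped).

Answer: (0, -4)
(20, -4)
(34, -4)
(42, -4)

Derivation:
Executing turtle program step by step:
Start: pos=(0,-4), heading=0, pen down
FD 20: (0,-4) -> (20,-4) [heading=0, draw]
FD 14: (20,-4) -> (34,-4) [heading=0, draw]
FD 8: (34,-4) -> (42,-4) [heading=0, draw]
LT 120: heading 0 -> 120
RT 15: heading 120 -> 105
RT 181: heading 105 -> 284
Final: pos=(42,-4), heading=284, 3 segment(s) drawn
Waypoints (4 total):
(0, -4)
(20, -4)
(34, -4)
(42, -4)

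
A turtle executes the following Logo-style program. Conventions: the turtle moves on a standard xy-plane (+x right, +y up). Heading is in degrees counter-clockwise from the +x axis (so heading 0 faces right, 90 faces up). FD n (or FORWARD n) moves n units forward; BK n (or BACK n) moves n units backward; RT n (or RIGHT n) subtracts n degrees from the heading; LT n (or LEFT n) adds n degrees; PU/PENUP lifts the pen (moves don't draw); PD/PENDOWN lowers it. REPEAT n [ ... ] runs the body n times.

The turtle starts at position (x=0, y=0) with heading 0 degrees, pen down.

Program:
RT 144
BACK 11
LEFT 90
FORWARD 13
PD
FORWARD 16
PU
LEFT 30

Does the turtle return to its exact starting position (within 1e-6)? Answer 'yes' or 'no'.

Executing turtle program step by step:
Start: pos=(0,0), heading=0, pen down
RT 144: heading 0 -> 216
BK 11: (0,0) -> (8.899,6.466) [heading=216, draw]
LT 90: heading 216 -> 306
FD 13: (8.899,6.466) -> (16.54,-4.052) [heading=306, draw]
PD: pen down
FD 16: (16.54,-4.052) -> (25.945,-16.996) [heading=306, draw]
PU: pen up
LT 30: heading 306 -> 336
Final: pos=(25.945,-16.996), heading=336, 3 segment(s) drawn

Start position: (0, 0)
Final position: (25.945, -16.996)
Distance = 31.016; >= 1e-6 -> NOT closed

Answer: no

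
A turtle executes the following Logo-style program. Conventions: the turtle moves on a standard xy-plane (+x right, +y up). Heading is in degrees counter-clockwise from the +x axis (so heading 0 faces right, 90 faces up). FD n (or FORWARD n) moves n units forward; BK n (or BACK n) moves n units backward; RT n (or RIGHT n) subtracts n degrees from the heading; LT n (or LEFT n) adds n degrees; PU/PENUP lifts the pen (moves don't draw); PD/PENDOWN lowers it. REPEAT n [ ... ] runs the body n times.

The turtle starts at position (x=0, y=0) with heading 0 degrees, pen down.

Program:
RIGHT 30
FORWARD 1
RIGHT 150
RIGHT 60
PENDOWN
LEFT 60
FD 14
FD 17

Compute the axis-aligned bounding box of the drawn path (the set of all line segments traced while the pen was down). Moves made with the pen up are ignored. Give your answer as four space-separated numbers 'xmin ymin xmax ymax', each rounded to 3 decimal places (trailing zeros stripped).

Executing turtle program step by step:
Start: pos=(0,0), heading=0, pen down
RT 30: heading 0 -> 330
FD 1: (0,0) -> (0.866,-0.5) [heading=330, draw]
RT 150: heading 330 -> 180
RT 60: heading 180 -> 120
PD: pen down
LT 60: heading 120 -> 180
FD 14: (0.866,-0.5) -> (-13.134,-0.5) [heading=180, draw]
FD 17: (-13.134,-0.5) -> (-30.134,-0.5) [heading=180, draw]
Final: pos=(-30.134,-0.5), heading=180, 3 segment(s) drawn

Segment endpoints: x in {-30.134, -13.134, 0, 0.866}, y in {-0.5, -0.5, -0.5, 0}
xmin=-30.134, ymin=-0.5, xmax=0.866, ymax=0

Answer: -30.134 -0.5 0.866 0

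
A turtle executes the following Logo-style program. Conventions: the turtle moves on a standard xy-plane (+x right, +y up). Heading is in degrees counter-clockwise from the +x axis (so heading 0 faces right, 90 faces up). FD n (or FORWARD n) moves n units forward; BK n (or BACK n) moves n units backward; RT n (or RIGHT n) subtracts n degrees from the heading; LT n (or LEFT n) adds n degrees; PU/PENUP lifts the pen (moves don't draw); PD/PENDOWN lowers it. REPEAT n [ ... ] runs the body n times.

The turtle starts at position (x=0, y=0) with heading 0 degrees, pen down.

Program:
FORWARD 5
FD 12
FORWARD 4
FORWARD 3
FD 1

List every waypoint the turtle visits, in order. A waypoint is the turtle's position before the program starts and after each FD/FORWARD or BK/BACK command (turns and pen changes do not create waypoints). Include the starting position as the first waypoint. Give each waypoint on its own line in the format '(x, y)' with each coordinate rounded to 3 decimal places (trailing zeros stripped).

Answer: (0, 0)
(5, 0)
(17, 0)
(21, 0)
(24, 0)
(25, 0)

Derivation:
Executing turtle program step by step:
Start: pos=(0,0), heading=0, pen down
FD 5: (0,0) -> (5,0) [heading=0, draw]
FD 12: (5,0) -> (17,0) [heading=0, draw]
FD 4: (17,0) -> (21,0) [heading=0, draw]
FD 3: (21,0) -> (24,0) [heading=0, draw]
FD 1: (24,0) -> (25,0) [heading=0, draw]
Final: pos=(25,0), heading=0, 5 segment(s) drawn
Waypoints (6 total):
(0, 0)
(5, 0)
(17, 0)
(21, 0)
(24, 0)
(25, 0)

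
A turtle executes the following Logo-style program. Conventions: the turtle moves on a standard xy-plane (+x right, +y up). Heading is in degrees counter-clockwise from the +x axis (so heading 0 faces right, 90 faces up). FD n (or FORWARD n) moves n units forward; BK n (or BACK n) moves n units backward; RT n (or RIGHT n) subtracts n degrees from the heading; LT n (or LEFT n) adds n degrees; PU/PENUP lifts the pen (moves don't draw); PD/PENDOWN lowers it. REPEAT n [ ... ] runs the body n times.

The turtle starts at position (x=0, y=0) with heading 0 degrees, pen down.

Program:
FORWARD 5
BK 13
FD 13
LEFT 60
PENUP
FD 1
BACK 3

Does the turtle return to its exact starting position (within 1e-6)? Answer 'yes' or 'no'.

Executing turtle program step by step:
Start: pos=(0,0), heading=0, pen down
FD 5: (0,0) -> (5,0) [heading=0, draw]
BK 13: (5,0) -> (-8,0) [heading=0, draw]
FD 13: (-8,0) -> (5,0) [heading=0, draw]
LT 60: heading 0 -> 60
PU: pen up
FD 1: (5,0) -> (5.5,0.866) [heading=60, move]
BK 3: (5.5,0.866) -> (4,-1.732) [heading=60, move]
Final: pos=(4,-1.732), heading=60, 3 segment(s) drawn

Start position: (0, 0)
Final position: (4, -1.732)
Distance = 4.359; >= 1e-6 -> NOT closed

Answer: no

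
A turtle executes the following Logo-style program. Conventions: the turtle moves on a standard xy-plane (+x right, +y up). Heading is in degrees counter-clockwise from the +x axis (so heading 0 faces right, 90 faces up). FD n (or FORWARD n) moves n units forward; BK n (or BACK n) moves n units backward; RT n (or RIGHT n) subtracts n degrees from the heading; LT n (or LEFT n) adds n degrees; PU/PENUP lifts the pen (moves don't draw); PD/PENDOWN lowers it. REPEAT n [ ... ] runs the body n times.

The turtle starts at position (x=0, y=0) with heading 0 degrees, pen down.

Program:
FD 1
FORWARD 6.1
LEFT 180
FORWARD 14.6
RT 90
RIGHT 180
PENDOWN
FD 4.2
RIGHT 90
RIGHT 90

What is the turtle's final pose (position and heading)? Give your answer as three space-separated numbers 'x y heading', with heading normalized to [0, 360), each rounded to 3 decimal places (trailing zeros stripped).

Answer: -7.5 -4.2 90

Derivation:
Executing turtle program step by step:
Start: pos=(0,0), heading=0, pen down
FD 1: (0,0) -> (1,0) [heading=0, draw]
FD 6.1: (1,0) -> (7.1,0) [heading=0, draw]
LT 180: heading 0 -> 180
FD 14.6: (7.1,0) -> (-7.5,0) [heading=180, draw]
RT 90: heading 180 -> 90
RT 180: heading 90 -> 270
PD: pen down
FD 4.2: (-7.5,0) -> (-7.5,-4.2) [heading=270, draw]
RT 90: heading 270 -> 180
RT 90: heading 180 -> 90
Final: pos=(-7.5,-4.2), heading=90, 4 segment(s) drawn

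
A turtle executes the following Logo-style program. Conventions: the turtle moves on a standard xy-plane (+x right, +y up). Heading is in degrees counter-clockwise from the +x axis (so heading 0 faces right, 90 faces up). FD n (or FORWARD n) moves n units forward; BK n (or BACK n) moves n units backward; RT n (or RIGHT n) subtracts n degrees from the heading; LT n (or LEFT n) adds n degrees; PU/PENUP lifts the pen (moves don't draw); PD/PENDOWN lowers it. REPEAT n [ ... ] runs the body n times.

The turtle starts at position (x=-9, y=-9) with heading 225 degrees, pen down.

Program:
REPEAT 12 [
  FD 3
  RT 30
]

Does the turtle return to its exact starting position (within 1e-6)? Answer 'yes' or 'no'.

Executing turtle program step by step:
Start: pos=(-9,-9), heading=225, pen down
REPEAT 12 [
  -- iteration 1/12 --
  FD 3: (-9,-9) -> (-11.121,-11.121) [heading=225, draw]
  RT 30: heading 225 -> 195
  -- iteration 2/12 --
  FD 3: (-11.121,-11.121) -> (-14.019,-11.898) [heading=195, draw]
  RT 30: heading 195 -> 165
  -- iteration 3/12 --
  FD 3: (-14.019,-11.898) -> (-16.917,-11.121) [heading=165, draw]
  RT 30: heading 165 -> 135
  -- iteration 4/12 --
  FD 3: (-16.917,-11.121) -> (-19.038,-9) [heading=135, draw]
  RT 30: heading 135 -> 105
  -- iteration 5/12 --
  FD 3: (-19.038,-9) -> (-19.815,-6.102) [heading=105, draw]
  RT 30: heading 105 -> 75
  -- iteration 6/12 --
  FD 3: (-19.815,-6.102) -> (-19.038,-3.204) [heading=75, draw]
  RT 30: heading 75 -> 45
  -- iteration 7/12 --
  FD 3: (-19.038,-3.204) -> (-16.917,-1.083) [heading=45, draw]
  RT 30: heading 45 -> 15
  -- iteration 8/12 --
  FD 3: (-16.917,-1.083) -> (-14.019,-0.307) [heading=15, draw]
  RT 30: heading 15 -> 345
  -- iteration 9/12 --
  FD 3: (-14.019,-0.307) -> (-11.121,-1.083) [heading=345, draw]
  RT 30: heading 345 -> 315
  -- iteration 10/12 --
  FD 3: (-11.121,-1.083) -> (-9,-3.204) [heading=315, draw]
  RT 30: heading 315 -> 285
  -- iteration 11/12 --
  FD 3: (-9,-3.204) -> (-8.224,-6.102) [heading=285, draw]
  RT 30: heading 285 -> 255
  -- iteration 12/12 --
  FD 3: (-8.224,-6.102) -> (-9,-9) [heading=255, draw]
  RT 30: heading 255 -> 225
]
Final: pos=(-9,-9), heading=225, 12 segment(s) drawn

Start position: (-9, -9)
Final position: (-9, -9)
Distance = 0; < 1e-6 -> CLOSED

Answer: yes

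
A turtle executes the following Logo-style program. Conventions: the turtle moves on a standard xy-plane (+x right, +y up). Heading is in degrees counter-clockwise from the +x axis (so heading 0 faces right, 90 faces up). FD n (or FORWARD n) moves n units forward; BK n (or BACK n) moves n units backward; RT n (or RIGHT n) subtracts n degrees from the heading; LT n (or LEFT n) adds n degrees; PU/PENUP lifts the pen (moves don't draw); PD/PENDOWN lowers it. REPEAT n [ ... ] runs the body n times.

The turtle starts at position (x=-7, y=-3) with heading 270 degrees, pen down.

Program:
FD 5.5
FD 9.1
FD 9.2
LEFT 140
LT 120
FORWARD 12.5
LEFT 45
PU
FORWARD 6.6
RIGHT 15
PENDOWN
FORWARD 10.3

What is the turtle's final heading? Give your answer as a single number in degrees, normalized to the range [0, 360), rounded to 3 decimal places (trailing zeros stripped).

Answer: 200

Derivation:
Executing turtle program step by step:
Start: pos=(-7,-3), heading=270, pen down
FD 5.5: (-7,-3) -> (-7,-8.5) [heading=270, draw]
FD 9.1: (-7,-8.5) -> (-7,-17.6) [heading=270, draw]
FD 9.2: (-7,-17.6) -> (-7,-26.8) [heading=270, draw]
LT 140: heading 270 -> 50
LT 120: heading 50 -> 170
FD 12.5: (-7,-26.8) -> (-19.31,-24.629) [heading=170, draw]
LT 45: heading 170 -> 215
PU: pen up
FD 6.6: (-19.31,-24.629) -> (-24.717,-28.415) [heading=215, move]
RT 15: heading 215 -> 200
PD: pen down
FD 10.3: (-24.717,-28.415) -> (-34.395,-31.938) [heading=200, draw]
Final: pos=(-34.395,-31.938), heading=200, 5 segment(s) drawn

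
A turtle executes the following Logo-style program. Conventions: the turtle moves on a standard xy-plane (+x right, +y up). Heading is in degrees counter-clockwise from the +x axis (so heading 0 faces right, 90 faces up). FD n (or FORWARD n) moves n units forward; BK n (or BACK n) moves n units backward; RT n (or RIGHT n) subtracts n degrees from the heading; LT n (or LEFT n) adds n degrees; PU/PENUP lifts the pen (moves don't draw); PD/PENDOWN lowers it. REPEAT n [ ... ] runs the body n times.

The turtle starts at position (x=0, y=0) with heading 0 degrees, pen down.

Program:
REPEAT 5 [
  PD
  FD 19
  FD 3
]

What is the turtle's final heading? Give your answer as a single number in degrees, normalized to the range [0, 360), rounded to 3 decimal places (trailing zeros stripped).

Executing turtle program step by step:
Start: pos=(0,0), heading=0, pen down
REPEAT 5 [
  -- iteration 1/5 --
  PD: pen down
  FD 19: (0,0) -> (19,0) [heading=0, draw]
  FD 3: (19,0) -> (22,0) [heading=0, draw]
  -- iteration 2/5 --
  PD: pen down
  FD 19: (22,0) -> (41,0) [heading=0, draw]
  FD 3: (41,0) -> (44,0) [heading=0, draw]
  -- iteration 3/5 --
  PD: pen down
  FD 19: (44,0) -> (63,0) [heading=0, draw]
  FD 3: (63,0) -> (66,0) [heading=0, draw]
  -- iteration 4/5 --
  PD: pen down
  FD 19: (66,0) -> (85,0) [heading=0, draw]
  FD 3: (85,0) -> (88,0) [heading=0, draw]
  -- iteration 5/5 --
  PD: pen down
  FD 19: (88,0) -> (107,0) [heading=0, draw]
  FD 3: (107,0) -> (110,0) [heading=0, draw]
]
Final: pos=(110,0), heading=0, 10 segment(s) drawn

Answer: 0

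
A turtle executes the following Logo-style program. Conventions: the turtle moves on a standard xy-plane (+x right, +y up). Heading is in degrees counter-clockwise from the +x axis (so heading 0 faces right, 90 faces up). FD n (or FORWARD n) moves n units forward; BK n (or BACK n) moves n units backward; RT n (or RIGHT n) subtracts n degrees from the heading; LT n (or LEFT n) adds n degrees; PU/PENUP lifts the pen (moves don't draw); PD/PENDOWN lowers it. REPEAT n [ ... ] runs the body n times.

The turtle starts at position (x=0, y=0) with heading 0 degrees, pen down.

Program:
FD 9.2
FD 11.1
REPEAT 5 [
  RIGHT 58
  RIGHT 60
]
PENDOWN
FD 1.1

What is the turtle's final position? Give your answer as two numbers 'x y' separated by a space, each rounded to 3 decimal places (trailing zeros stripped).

Answer: 19.593 0.843

Derivation:
Executing turtle program step by step:
Start: pos=(0,0), heading=0, pen down
FD 9.2: (0,0) -> (9.2,0) [heading=0, draw]
FD 11.1: (9.2,0) -> (20.3,0) [heading=0, draw]
REPEAT 5 [
  -- iteration 1/5 --
  RT 58: heading 0 -> 302
  RT 60: heading 302 -> 242
  -- iteration 2/5 --
  RT 58: heading 242 -> 184
  RT 60: heading 184 -> 124
  -- iteration 3/5 --
  RT 58: heading 124 -> 66
  RT 60: heading 66 -> 6
  -- iteration 4/5 --
  RT 58: heading 6 -> 308
  RT 60: heading 308 -> 248
  -- iteration 5/5 --
  RT 58: heading 248 -> 190
  RT 60: heading 190 -> 130
]
PD: pen down
FD 1.1: (20.3,0) -> (19.593,0.843) [heading=130, draw]
Final: pos=(19.593,0.843), heading=130, 3 segment(s) drawn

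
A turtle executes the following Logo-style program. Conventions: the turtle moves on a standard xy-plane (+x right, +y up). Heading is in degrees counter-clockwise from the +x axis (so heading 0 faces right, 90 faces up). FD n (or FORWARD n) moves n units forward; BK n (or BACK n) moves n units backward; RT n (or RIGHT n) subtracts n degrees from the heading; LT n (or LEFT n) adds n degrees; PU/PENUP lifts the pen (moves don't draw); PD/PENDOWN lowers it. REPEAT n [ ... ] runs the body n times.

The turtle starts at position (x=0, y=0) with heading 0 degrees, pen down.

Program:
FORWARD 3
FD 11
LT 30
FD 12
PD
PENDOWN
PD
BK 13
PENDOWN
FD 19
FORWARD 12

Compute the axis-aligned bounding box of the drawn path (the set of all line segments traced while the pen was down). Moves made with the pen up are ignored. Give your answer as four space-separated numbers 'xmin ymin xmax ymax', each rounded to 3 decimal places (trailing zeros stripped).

Executing turtle program step by step:
Start: pos=(0,0), heading=0, pen down
FD 3: (0,0) -> (3,0) [heading=0, draw]
FD 11: (3,0) -> (14,0) [heading=0, draw]
LT 30: heading 0 -> 30
FD 12: (14,0) -> (24.392,6) [heading=30, draw]
PD: pen down
PD: pen down
PD: pen down
BK 13: (24.392,6) -> (13.134,-0.5) [heading=30, draw]
PD: pen down
FD 19: (13.134,-0.5) -> (29.588,9) [heading=30, draw]
FD 12: (29.588,9) -> (39.981,15) [heading=30, draw]
Final: pos=(39.981,15), heading=30, 6 segment(s) drawn

Segment endpoints: x in {0, 3, 13.134, 14, 24.392, 29.588, 39.981}, y in {-0.5, 0, 6, 9, 15}
xmin=0, ymin=-0.5, xmax=39.981, ymax=15

Answer: 0 -0.5 39.981 15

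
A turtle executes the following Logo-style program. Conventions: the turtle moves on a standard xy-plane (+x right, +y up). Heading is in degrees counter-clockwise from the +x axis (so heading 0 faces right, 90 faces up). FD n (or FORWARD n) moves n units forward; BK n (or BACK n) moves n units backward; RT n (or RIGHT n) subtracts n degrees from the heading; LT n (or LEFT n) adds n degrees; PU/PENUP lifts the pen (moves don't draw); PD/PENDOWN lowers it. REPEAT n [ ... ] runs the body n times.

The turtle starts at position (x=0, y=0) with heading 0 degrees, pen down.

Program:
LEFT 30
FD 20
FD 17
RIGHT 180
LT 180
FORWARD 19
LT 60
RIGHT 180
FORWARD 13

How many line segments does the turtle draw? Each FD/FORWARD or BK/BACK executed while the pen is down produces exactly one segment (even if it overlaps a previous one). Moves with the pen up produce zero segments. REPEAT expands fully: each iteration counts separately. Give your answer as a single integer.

Executing turtle program step by step:
Start: pos=(0,0), heading=0, pen down
LT 30: heading 0 -> 30
FD 20: (0,0) -> (17.321,10) [heading=30, draw]
FD 17: (17.321,10) -> (32.043,18.5) [heading=30, draw]
RT 180: heading 30 -> 210
LT 180: heading 210 -> 30
FD 19: (32.043,18.5) -> (48.497,28) [heading=30, draw]
LT 60: heading 30 -> 90
RT 180: heading 90 -> 270
FD 13: (48.497,28) -> (48.497,15) [heading=270, draw]
Final: pos=(48.497,15), heading=270, 4 segment(s) drawn
Segments drawn: 4

Answer: 4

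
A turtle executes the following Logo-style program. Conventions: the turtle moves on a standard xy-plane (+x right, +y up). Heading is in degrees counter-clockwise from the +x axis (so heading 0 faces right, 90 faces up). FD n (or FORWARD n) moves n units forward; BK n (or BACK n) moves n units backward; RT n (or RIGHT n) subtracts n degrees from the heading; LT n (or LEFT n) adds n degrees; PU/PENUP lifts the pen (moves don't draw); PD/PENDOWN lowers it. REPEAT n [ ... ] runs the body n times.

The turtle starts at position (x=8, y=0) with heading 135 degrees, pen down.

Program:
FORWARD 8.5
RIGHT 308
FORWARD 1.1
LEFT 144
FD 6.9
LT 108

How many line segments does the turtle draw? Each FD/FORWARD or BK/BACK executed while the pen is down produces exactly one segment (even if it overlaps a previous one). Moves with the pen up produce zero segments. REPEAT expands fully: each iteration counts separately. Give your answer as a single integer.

Answer: 3

Derivation:
Executing turtle program step by step:
Start: pos=(8,0), heading=135, pen down
FD 8.5: (8,0) -> (1.99,6.01) [heading=135, draw]
RT 308: heading 135 -> 187
FD 1.1: (1.99,6.01) -> (0.898,5.876) [heading=187, draw]
LT 144: heading 187 -> 331
FD 6.9: (0.898,5.876) -> (6.933,2.531) [heading=331, draw]
LT 108: heading 331 -> 79
Final: pos=(6.933,2.531), heading=79, 3 segment(s) drawn
Segments drawn: 3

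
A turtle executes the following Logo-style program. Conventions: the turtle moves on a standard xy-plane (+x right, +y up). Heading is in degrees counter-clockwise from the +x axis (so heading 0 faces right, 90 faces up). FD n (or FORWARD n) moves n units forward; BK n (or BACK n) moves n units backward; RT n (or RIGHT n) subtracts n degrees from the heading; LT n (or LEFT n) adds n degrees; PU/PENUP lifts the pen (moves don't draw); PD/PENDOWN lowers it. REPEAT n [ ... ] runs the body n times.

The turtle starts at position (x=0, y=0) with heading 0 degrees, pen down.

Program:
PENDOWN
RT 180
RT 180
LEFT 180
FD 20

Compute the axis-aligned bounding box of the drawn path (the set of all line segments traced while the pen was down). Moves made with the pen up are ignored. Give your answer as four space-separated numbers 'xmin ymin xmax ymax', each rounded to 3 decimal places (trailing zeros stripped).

Executing turtle program step by step:
Start: pos=(0,0), heading=0, pen down
PD: pen down
RT 180: heading 0 -> 180
RT 180: heading 180 -> 0
LT 180: heading 0 -> 180
FD 20: (0,0) -> (-20,0) [heading=180, draw]
Final: pos=(-20,0), heading=180, 1 segment(s) drawn

Segment endpoints: x in {-20, 0}, y in {0, 0}
xmin=-20, ymin=0, xmax=0, ymax=0

Answer: -20 0 0 0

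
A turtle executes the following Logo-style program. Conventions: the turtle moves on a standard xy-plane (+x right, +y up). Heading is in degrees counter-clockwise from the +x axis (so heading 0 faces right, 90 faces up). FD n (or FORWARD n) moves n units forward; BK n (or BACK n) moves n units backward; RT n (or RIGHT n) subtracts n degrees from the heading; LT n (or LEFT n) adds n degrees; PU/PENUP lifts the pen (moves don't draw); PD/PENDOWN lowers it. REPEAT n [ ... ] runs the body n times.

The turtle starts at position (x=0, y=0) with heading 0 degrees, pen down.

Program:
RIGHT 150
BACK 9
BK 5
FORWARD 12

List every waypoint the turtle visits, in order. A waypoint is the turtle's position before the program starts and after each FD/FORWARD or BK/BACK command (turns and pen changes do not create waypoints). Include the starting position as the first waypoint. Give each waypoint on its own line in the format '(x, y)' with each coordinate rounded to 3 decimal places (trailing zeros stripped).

Executing turtle program step by step:
Start: pos=(0,0), heading=0, pen down
RT 150: heading 0 -> 210
BK 9: (0,0) -> (7.794,4.5) [heading=210, draw]
BK 5: (7.794,4.5) -> (12.124,7) [heading=210, draw]
FD 12: (12.124,7) -> (1.732,1) [heading=210, draw]
Final: pos=(1.732,1), heading=210, 3 segment(s) drawn
Waypoints (4 total):
(0, 0)
(7.794, 4.5)
(12.124, 7)
(1.732, 1)

Answer: (0, 0)
(7.794, 4.5)
(12.124, 7)
(1.732, 1)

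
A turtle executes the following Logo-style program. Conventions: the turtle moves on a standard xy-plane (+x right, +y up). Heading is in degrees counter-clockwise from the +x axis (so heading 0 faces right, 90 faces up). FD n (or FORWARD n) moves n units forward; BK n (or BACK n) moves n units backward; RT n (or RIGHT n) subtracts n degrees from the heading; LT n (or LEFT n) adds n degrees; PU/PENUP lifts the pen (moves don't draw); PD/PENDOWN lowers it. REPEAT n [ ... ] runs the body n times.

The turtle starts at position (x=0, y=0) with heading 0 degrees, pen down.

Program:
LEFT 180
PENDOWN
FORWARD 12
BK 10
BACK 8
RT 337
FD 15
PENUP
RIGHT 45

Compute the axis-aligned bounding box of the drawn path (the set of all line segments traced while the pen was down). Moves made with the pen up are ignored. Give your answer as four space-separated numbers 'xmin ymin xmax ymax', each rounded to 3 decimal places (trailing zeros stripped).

Answer: -12 -5.861 6 0

Derivation:
Executing turtle program step by step:
Start: pos=(0,0), heading=0, pen down
LT 180: heading 0 -> 180
PD: pen down
FD 12: (0,0) -> (-12,0) [heading=180, draw]
BK 10: (-12,0) -> (-2,0) [heading=180, draw]
BK 8: (-2,0) -> (6,0) [heading=180, draw]
RT 337: heading 180 -> 203
FD 15: (6,0) -> (-7.808,-5.861) [heading=203, draw]
PU: pen up
RT 45: heading 203 -> 158
Final: pos=(-7.808,-5.861), heading=158, 4 segment(s) drawn

Segment endpoints: x in {-12, -7.808, -2, 0, 6}, y in {-5.861, 0, 0, 0, 0}
xmin=-12, ymin=-5.861, xmax=6, ymax=0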